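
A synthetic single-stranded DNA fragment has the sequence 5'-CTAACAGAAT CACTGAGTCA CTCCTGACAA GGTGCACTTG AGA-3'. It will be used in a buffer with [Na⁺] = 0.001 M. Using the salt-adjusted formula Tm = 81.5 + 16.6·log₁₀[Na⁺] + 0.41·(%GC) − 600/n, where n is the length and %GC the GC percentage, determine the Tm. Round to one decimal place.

Length n = 43. A=14, G=9, C=11, T=9
G+C = 20, so %GC = 20/43 × 100 = 46.512%
Salt term: 16.6 × (-3) = -49.8
GC term: 0.41 × 46.512 = 19.07; length term: −600/43 = −13.953
Tm = 81.5 + (-49.8) + 19.07 − 13.953 = 36.817 → 36.8°C

36.8°C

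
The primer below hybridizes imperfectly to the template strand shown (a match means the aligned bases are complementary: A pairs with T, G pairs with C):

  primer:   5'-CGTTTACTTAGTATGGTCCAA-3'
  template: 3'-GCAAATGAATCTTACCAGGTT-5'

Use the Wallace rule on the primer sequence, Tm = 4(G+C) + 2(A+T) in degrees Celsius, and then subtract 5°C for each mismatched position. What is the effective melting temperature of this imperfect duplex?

Primer base counts: A=5, T=8, G=4, C=4 → A+T=13, G+C=8
Perfect-match Tm = 2(13) + 4(8) = 26 + 32 = 58°C
Mismatches (positions where the bases are not complementary): 1 (at position 12)
Effective Tm = 58 − 1×5 = 58 − 5 = 53°C

53°C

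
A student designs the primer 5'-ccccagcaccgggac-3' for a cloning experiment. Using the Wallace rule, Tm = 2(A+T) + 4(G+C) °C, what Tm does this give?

54°C

T=0, C=8, G=4, A=3
AT pairs contribute 3, GC pairs contribute 12.
Tm = 2×3 + 4×12 = 54°C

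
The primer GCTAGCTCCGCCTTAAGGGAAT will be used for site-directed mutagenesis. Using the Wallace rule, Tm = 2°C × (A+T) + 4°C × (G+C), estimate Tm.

68°C

G=6, C=6, T=5, A=5
A+T = 10, G+C = 12
Tm = 4·12 + 2·10 = 48 + 20 = 68°C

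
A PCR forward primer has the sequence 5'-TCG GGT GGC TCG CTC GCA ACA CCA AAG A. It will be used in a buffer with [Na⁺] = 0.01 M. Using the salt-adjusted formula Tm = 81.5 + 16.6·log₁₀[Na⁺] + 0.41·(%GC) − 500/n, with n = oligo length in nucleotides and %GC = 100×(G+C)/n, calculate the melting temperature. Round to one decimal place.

Length n = 28. G=8, T=4, C=9, A=7
G+C = 17, so %GC = 17/28 × 100 = 60.714%
Salt term: 16.6 × (-2) = -33.2
GC term: 0.41 × 60.714 = 24.893; length term: −500/28 = −17.857
Tm = 81.5 + (-33.2) + 24.893 − 17.857 = 55.336 → 55.3°C

55.3°C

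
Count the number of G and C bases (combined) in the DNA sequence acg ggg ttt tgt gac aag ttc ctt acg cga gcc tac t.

19

Base counts: C=9, G=10, T=11, A=7
G+C = 10 + 9 = 19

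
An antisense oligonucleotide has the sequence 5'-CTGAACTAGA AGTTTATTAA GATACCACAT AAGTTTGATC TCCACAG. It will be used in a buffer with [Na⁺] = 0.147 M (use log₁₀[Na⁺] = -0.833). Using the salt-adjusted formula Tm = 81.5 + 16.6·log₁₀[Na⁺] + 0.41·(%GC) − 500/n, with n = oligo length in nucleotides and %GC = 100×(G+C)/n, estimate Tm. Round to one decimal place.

Length n = 47. Counting bases: G=7, T=14, C=9, A=17
G+C = 16, so %GC = 16/47 × 100 = 34.043%
Salt term: 16.6 × (-0.833) = -13.828
GC term: 0.41 × 34.043 = 13.958; length term: −500/47 = −10.638
Tm = 81.5 + (-13.828) + 13.958 − 10.638 = 70.992 → 71.0°C

71.0°C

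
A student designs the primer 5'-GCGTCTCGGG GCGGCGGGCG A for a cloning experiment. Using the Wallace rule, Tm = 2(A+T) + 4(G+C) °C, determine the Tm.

78°C

Counting bases: T=2, A=1, C=6, G=12
So N_AT = 3 and N_GC = 18.
Tm = 2×3 + 4×18 = 78°C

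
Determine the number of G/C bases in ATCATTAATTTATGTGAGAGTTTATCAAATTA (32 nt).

6

Counting bases: A=12, G=4, C=2, T=14
Total G or C: 4 + 2 = 6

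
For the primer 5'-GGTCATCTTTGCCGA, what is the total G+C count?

8

G=4, C=4, T=5, A=2
G+C = 4 + 4 = 8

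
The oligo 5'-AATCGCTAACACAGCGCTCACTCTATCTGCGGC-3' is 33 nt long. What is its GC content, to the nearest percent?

55%

G=6, C=12, T=7, A=8
G+C = 6 + 12 = 18 out of 33 bases
%GC = 18/33 × 100 = 54.55% ≈ 55%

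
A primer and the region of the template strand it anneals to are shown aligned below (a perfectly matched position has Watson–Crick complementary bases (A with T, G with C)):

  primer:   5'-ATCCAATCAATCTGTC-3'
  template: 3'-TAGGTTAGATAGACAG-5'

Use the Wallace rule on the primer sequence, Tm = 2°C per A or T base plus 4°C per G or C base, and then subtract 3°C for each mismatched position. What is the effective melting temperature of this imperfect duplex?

41°C

Primer base counts: A=5, T=5, G=1, C=5 → A+T=10, G+C=6
Perfect-match Tm = 2(10) + 4(6) = 20 + 24 = 44°C
Mismatches (positions where the bases are not complementary): 1 (at position 9)
Effective Tm = 44 − 1×3 = 44 − 3 = 41°C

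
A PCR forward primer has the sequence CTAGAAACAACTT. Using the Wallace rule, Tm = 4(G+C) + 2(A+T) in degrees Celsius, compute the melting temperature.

Scanning the sequence gives G=1, C=3, A=6, T=3.
So N_AT = 9 and N_GC = 4.
Tm = 4·4 + 2·9 = 16 + 18 = 34°C

34°C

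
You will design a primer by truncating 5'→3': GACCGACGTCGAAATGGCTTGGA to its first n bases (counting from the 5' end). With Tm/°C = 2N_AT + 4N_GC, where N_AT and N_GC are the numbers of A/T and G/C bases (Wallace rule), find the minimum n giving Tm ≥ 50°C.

First 15 bases: GACCGACGTCGAAAT → Tm = 46°C (< 50°C)
First 16 bases: GACCGACGTCGAAATG → Tm = 50°C (≥ 50°C)
Since every base adds ≥2°C, Tm only increases with n, so the threshold is first crossed at n = 16.

n = 16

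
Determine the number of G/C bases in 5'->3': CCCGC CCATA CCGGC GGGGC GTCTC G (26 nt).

21

Counting bases: C=12, T=3, A=2, G=9
Total G or C: 9 + 12 = 21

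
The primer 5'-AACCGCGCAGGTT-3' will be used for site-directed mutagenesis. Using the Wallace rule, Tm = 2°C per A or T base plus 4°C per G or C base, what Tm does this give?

42°C

A=3, G=4, T=2, C=4
A+T = 5, G+C = 8
Tm = 2(5) + 4(8) = 10 + 32 = 42°C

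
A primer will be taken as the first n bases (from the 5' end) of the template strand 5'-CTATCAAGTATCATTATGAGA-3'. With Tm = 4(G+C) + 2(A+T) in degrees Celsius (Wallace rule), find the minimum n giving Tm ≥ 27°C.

First 10 bases: CTATCAAGTA → Tm = 26°C (< 27°C)
First 11 bases: CTATCAAGTAT → Tm = 28°C (≥ 27°C)
Each additional base adds 2°C (A/T) or 4°C (G/C), so Tm is non-decreasing in n; n = 11 is the first length to reach 27°C.

n = 11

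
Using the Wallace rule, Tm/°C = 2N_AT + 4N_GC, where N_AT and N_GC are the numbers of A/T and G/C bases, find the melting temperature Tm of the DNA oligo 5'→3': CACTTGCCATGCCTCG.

Scanning the sequence gives T=4, C=7, G=3, A=2.
AT pairs contribute 6, GC pairs contribute 10.
Tm = 2(6) + 4(10) = 12 + 40 = 52°C

52°C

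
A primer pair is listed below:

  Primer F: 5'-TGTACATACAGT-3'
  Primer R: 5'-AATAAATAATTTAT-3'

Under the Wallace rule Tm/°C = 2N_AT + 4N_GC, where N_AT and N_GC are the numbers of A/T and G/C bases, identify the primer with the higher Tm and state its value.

Primer F: A+T=8, G+C=4 → Tm = 2(8)+4(4) = 32°C
Primer R: A+T=14, G+C=0 → Tm = 2(14)+4(0) = 28°C
32°C vs 28°C → primer F is higher.

Primer F, 32°C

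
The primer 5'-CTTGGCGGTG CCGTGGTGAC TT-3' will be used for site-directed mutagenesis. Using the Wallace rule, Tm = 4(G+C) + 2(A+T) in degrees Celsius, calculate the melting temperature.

Base counts: A=1, G=9, C=5, T=7
So N_AT = 8 and N_GC = 14.
Tm = 2(8) + 4(14) = 16 + 56 = 72°C

72°C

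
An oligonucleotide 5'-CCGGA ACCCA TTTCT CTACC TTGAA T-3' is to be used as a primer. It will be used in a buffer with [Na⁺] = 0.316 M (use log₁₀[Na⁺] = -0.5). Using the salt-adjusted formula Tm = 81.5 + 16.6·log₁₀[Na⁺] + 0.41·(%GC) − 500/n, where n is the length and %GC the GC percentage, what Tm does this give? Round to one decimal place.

72.9°C

Length n = 26. A=6, G=3, T=8, C=9
G+C = 12, so %GC = 12/26 × 100 = 46.154%
Salt term: 16.6 × (-0.5) = -8.3
GC term: 0.41 × 46.154 = 18.923; length term: −500/26 = −19.231
Tm = 81.5 + (-8.3) + 18.923 − 19.231 = 72.892 → 72.9°C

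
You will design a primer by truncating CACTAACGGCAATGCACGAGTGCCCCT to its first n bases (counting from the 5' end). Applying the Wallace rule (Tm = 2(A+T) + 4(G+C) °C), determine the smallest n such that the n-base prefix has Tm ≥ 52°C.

First 16 bases: CACTAACGGCAATGCA → Tm = 48°C (< 52°C)
First 17 bases: CACTAACGGCAATGCAC → Tm = 52°C (≥ 52°C)
Each additional base adds 2°C (A/T) or 4°C (G/C), so Tm is non-decreasing in n; n = 17 is the first length to reach 52°C.

n = 17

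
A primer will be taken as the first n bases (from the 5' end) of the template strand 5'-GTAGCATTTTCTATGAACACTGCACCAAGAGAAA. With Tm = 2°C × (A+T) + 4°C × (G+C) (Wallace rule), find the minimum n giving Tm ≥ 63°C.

First 22 bases: GTAGCATTTTCTATGAACACTG → Tm = 60°C (< 63°C)
First 23 bases: GTAGCATTTTCTATGAACACTGC → Tm = 64°C (≥ 63°C)
Since every base adds ≥2°C, Tm only increases with n, so the threshold is first crossed at n = 23.

n = 23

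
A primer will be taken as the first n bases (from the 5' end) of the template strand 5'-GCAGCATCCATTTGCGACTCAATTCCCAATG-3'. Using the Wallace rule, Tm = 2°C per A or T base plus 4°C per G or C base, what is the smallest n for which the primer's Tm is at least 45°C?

First 14 bases: GCAGCATCCATTTG → Tm = 42°C (< 45°C)
First 15 bases: GCAGCATCCATTTGC → Tm = 46°C (≥ 45°C)
Since every base adds ≥2°C, Tm only increases with n, so the threshold is first crossed at n = 15.

n = 15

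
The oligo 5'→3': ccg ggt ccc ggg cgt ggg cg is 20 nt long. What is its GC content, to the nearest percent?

Counting bases: A=0, G=11, T=2, C=7
G+C = 11 + 7 = 18 out of 20 bases
%GC = 18/20 × 100 = 90% ≈ 90%

90%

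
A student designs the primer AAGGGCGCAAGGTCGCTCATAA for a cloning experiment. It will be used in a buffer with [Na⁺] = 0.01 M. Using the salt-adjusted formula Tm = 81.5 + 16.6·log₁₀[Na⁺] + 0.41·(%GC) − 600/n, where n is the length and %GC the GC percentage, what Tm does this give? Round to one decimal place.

Length n = 22. T=3, A=7, C=5, G=7
G+C = 12, so %GC = 12/22 × 100 = 54.545%
Salt term: 16.6 × (-2) = -33.2
GC term: 0.41 × 54.545 = 22.363; length term: −600/22 = −27.273
Tm = 81.5 + (-33.2) + 22.363 − 27.273 = 43.39 → 43.4°C

43.4°C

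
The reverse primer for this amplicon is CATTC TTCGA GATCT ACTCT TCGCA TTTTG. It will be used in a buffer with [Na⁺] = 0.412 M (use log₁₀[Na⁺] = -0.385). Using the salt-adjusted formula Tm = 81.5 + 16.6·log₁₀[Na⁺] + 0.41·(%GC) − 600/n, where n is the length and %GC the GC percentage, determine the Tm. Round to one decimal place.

71.5°C

Length n = 30. Counting bases: G=4, T=13, C=8, A=5
G+C = 12, so %GC = 12/30 × 100 = 40%
Salt term: 16.6 × (-0.385) = -6.391
GC term: 0.41 × 40 = 16.4; length term: −600/30 = −20
Tm = 81.5 + (-6.391) + 16.4 − 20 = 71.509 → 71.5°C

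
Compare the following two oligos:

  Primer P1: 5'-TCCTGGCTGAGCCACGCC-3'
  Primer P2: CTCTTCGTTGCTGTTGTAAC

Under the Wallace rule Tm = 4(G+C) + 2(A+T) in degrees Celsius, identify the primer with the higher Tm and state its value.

Primer P1, 62°C

Primer P1: A+T=5, G+C=13 → Tm = 2(5)+4(13) = 62°C
Primer P2: A+T=11, G+C=9 → Tm = 2(11)+4(9) = 58°C
62°C vs 58°C → primer P1 is higher.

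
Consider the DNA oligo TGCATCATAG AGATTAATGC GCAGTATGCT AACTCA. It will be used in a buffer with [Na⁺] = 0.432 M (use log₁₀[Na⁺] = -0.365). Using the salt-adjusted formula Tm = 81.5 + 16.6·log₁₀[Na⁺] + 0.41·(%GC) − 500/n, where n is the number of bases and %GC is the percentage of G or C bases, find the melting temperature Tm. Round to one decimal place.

77.5°C

Length n = 36. T=10, G=7, A=12, C=7
G+C = 14, so %GC = 14/36 × 100 = 38.889%
Salt term: 16.6 × (-0.365) = -6.059
GC term: 0.41 × 38.889 = 15.944; length term: −500/36 = −13.889
Tm = 81.5 + (-6.059) + 15.944 − 13.889 = 77.496 → 77.5°C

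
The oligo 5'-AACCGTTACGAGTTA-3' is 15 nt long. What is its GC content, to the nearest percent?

40%

Base counts: G=3, C=3, A=5, T=4
G+C = 3 + 3 = 6 out of 15 bases
%GC = 6/15 × 100 = 40% ≈ 40%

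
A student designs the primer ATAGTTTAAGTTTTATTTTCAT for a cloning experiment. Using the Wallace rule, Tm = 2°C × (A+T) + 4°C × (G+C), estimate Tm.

50°C

Base counts: C=1, G=2, A=6, T=13
A+T = 19, G+C = 3
Tm = 2(19) + 4(3) = 38 + 12 = 50°C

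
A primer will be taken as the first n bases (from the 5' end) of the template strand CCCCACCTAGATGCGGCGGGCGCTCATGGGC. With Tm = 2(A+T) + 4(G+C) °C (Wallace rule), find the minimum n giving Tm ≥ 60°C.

n = 18

First 17 bases: CCCCACCTAGATGCGGC → Tm = 58°C (< 60°C)
First 18 bases: CCCCACCTAGATGCGGCG → Tm = 62°C (≥ 60°C)
Since every base adds ≥2°C, Tm only increases with n, so the threshold is first crossed at n = 18.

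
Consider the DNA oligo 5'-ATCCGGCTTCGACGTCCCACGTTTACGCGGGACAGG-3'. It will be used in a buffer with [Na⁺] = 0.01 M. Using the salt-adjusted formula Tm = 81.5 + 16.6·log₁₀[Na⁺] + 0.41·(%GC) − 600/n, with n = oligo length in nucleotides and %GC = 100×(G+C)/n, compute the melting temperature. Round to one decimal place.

Length n = 36. Counting bases: C=12, T=7, A=6, G=11
G+C = 23, so %GC = 23/36 × 100 = 63.889%
Salt term: 16.6 × (-2) = -33.2
GC term: 0.41 × 63.889 = 26.194; length term: −600/36 = −16.667
Tm = 81.5 + (-33.2) + 26.194 − 16.667 = 57.827 → 57.8°C

57.8°C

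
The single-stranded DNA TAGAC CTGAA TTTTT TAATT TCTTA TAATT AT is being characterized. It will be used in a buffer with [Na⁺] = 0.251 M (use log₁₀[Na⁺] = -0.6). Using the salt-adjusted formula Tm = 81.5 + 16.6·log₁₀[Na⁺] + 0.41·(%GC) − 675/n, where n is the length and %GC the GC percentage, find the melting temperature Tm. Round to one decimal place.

Length n = 32. Scanning the sequence gives T=17, A=10, G=2, C=3.
G+C = 5, so %GC = 5/32 × 100 = 15.625%
Salt term: 16.6 × (-0.6) = -9.96
GC term: 0.41 × 15.625 = 6.406; length term: −675/32 = −21.094
Tm = 81.5 + (-9.96) + 6.406 − 21.094 = 56.852 → 56.9°C

56.9°C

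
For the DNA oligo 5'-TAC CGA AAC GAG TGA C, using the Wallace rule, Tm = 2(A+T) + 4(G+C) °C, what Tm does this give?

48°C

Scanning the sequence gives T=2, C=4, A=6, G=4.
So N_AT = 8 and N_GC = 8.
Tm = 2(8) + 4(8) = 16 + 32 = 48°C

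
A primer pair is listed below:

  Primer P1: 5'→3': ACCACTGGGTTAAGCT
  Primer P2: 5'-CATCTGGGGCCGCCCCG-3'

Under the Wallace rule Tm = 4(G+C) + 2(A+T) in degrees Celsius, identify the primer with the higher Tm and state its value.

Primer P2, 62°C

Primer P1: A+T=8, G+C=8 → Tm = 2(8)+4(8) = 48°C
Primer P2: A+T=3, G+C=14 → Tm = 2(3)+4(14) = 62°C
48°C vs 62°C → primer P2 is higher.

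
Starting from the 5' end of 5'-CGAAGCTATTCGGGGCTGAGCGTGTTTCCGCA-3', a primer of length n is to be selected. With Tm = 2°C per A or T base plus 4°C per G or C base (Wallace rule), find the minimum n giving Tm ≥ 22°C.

n = 7

First 6 bases: CGAAGC → Tm = 20°C (< 22°C)
First 7 bases: CGAAGCT → Tm = 22°C (≥ 22°C)
Each additional base adds 2°C (A/T) or 4°C (G/C), so Tm is non-decreasing in n; n = 7 is the first length to reach 22°C.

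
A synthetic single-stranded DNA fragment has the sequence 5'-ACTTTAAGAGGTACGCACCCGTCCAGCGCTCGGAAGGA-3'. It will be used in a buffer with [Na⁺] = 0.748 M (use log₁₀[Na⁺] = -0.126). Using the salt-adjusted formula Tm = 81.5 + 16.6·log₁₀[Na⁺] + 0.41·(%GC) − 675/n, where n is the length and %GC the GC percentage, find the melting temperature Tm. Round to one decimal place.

Length n = 38. Counting bases: T=6, A=10, C=11, G=11
G+C = 22, so %GC = 22/38 × 100 = 57.895%
Salt term: 16.6 × (-0.126) = -2.092
GC term: 0.41 × 57.895 = 23.737; length term: −675/38 = −17.763
Tm = 81.5 + (-2.092) + 23.737 − 17.763 = 85.382 → 85.4°C

85.4°C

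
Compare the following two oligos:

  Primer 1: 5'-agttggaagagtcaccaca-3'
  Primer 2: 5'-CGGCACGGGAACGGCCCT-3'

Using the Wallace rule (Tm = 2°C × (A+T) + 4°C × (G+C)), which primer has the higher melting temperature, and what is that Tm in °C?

Primer 2, 64°C

Primer 1: A+T=10, G+C=9 → Tm = 2(10)+4(9) = 56°C
Primer 2: A+T=4, G+C=14 → Tm = 2(4)+4(14) = 64°C
56°C vs 64°C → primer 2 is higher.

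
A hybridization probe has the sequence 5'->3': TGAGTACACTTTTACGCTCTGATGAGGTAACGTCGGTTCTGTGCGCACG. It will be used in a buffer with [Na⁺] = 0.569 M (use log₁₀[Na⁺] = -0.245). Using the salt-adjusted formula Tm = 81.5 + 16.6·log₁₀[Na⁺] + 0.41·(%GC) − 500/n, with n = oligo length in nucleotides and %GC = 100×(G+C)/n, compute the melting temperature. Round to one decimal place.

88.1°C

Length n = 49. Counting bases: T=15, A=9, C=11, G=14
G+C = 25, so %GC = 25/49 × 100 = 51.02%
Salt term: 16.6 × (-0.245) = -4.067
GC term: 0.41 × 51.02 = 20.918; length term: −500/49 = −10.204
Tm = 81.5 + (-4.067) + 20.918 − 10.204 = 88.147 → 88.1°C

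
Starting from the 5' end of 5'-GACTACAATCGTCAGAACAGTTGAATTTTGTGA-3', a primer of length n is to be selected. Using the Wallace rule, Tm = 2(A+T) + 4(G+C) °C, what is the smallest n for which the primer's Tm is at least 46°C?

First 15 bases: GACTACAATCGTCAG → Tm = 44°C (< 46°C)
First 16 bases: GACTACAATCGTCAGA → Tm = 46°C (≥ 46°C)
Each additional base adds 2°C (A/T) or 4°C (G/C), so Tm is non-decreasing in n; n = 16 is the first length to reach 46°C.

n = 16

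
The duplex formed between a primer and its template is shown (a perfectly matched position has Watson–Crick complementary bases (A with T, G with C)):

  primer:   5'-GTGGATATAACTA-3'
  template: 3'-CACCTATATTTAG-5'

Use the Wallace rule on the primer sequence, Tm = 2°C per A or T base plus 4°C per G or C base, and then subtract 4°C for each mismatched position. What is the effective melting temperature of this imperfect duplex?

Primer base counts: A=5, T=4, G=3, C=1 → A+T=9, G+C=4
Perfect-match Tm = 2(9) + 4(4) = 18 + 16 = 34°C
Mismatches (positions where the bases are not complementary): 2 (at positions 11, 13)
Effective Tm = 34 − 2×4 = 34 − 8 = 26°C

26°C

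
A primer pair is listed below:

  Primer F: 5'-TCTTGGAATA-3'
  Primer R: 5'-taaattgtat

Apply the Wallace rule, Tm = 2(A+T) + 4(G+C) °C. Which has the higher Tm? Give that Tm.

Primer F: A+T=7, G+C=3 → Tm = 2(7)+4(3) = 26°C
Primer R: A+T=9, G+C=1 → Tm = 2(9)+4(1) = 22°C
26°C vs 22°C → primer F is higher.

Primer F, 26°C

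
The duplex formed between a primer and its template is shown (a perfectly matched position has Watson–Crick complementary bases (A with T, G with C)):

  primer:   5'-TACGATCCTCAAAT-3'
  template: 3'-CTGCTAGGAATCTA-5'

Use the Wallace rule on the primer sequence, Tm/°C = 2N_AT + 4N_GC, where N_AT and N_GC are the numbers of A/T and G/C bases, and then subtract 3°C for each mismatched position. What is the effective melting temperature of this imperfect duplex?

29°C

Primer base counts: A=5, T=4, G=1, C=4 → A+T=9, G+C=5
Perfect-match Tm = 2(9) + 4(5) = 18 + 20 = 38°C
Mismatches (positions where the bases are not complementary): 3 (at positions 1, 10, 12)
Effective Tm = 38 − 3×3 = 38 − 9 = 29°C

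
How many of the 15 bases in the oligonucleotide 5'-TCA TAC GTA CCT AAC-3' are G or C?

6

Scanning the sequence gives T=4, C=5, G=1, A=5.
Total G or C: 1 + 5 = 6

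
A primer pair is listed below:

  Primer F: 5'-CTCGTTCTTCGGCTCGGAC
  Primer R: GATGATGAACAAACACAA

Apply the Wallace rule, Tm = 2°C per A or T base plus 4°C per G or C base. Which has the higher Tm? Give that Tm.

Primer F, 62°C

Primer F: A+T=7, G+C=12 → Tm = 2(7)+4(12) = 62°C
Primer R: A+T=12, G+C=6 → Tm = 2(12)+4(6) = 48°C
62°C vs 48°C → primer F is higher.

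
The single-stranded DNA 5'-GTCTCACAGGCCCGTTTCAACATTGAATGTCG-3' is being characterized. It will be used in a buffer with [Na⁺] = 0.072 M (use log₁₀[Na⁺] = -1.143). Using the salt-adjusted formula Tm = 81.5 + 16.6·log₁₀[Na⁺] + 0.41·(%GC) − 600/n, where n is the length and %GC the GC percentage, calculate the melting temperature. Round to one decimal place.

Length n = 32. C=9, G=7, A=7, T=9
G+C = 16, so %GC = 16/32 × 100 = 50%
Salt term: 16.6 × (-1.143) = -18.974
GC term: 0.41 × 50 = 20.5; length term: −600/32 = −18.75
Tm = 81.5 + (-18.974) + 20.5 − 18.75 = 64.276 → 64.3°C

64.3°C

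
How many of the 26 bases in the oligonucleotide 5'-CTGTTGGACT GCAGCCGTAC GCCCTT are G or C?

G=7, A=3, C=9, T=7
G+C = 7 + 9 = 16

16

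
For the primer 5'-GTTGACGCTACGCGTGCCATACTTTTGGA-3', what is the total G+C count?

G=8, C=7, T=9, A=5
Total G or C: 8 + 7 = 15

15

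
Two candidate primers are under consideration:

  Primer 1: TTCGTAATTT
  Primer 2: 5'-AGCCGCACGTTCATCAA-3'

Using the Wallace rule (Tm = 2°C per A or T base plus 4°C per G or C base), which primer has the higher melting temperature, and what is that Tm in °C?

Primer 1: A+T=8, G+C=2 → Tm = 2(8)+4(2) = 24°C
Primer 2: A+T=8, G+C=9 → Tm = 2(8)+4(9) = 52°C
24°C vs 52°C → primer 2 is higher.

Primer 2, 52°C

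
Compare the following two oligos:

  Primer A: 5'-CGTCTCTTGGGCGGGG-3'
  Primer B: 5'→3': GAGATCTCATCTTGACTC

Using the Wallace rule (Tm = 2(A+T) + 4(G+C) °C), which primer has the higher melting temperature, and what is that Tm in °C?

Primer A, 56°C

Primer A: A+T=4, G+C=12 → Tm = 2(4)+4(12) = 56°C
Primer B: A+T=10, G+C=8 → Tm = 2(10)+4(8) = 52°C
56°C vs 52°C → primer A is higher.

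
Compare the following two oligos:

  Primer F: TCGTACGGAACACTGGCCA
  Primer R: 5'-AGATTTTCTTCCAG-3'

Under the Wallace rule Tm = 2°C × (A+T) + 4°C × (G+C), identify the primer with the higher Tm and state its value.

Primer F, 60°C

Primer F: A+T=8, G+C=11 → Tm = 2(8)+4(11) = 60°C
Primer R: A+T=9, G+C=5 → Tm = 2(9)+4(5) = 38°C
60°C vs 38°C → primer F is higher.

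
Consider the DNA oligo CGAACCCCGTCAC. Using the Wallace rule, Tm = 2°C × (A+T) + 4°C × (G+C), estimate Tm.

Scanning the sequence gives C=7, G=2, T=1, A=3.
AT pairs contribute 4, GC pairs contribute 9.
Tm = 2(4) + 4(9) = 8 + 36 = 44°C

44°C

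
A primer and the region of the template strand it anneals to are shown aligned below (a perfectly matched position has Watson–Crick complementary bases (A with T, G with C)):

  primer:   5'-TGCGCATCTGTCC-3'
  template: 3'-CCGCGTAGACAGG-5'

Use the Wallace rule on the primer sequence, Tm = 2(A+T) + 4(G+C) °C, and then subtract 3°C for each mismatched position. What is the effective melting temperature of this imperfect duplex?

39°C

Primer base counts: A=1, T=4, G=3, C=5 → A+T=5, G+C=8
Perfect-match Tm = 2(5) + 4(8) = 10 + 32 = 42°C
Mismatches (positions where the bases are not complementary): 1 (at position 1)
Effective Tm = 42 − 1×3 = 42 − 3 = 39°C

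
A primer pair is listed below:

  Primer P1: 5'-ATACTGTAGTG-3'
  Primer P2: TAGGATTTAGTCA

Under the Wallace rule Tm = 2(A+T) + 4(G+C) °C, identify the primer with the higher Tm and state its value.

Primer P2, 34°C

Primer P1: A+T=7, G+C=4 → Tm = 2(7)+4(4) = 30°C
Primer P2: A+T=9, G+C=4 → Tm = 2(9)+4(4) = 34°C
30°C vs 34°C → primer P2 is higher.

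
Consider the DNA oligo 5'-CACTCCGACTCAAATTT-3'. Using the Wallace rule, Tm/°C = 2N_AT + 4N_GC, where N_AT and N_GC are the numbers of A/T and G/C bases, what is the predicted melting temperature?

48°C

Base counts: A=5, T=5, G=1, C=6
A+T = 10, G+C = 7
Tm = 2×10 + 4×7 = 48°C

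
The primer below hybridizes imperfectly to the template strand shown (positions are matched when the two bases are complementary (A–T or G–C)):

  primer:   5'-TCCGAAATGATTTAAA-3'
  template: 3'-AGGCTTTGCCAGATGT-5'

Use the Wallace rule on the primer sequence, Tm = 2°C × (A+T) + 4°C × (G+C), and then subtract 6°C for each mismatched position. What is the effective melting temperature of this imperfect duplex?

16°C

Primer base counts: A=7, T=5, G=2, C=2 → A+T=12, G+C=4
Perfect-match Tm = 2(12) + 4(4) = 24 + 16 = 40°C
Mismatches (positions where the bases are not complementary): 4 (at positions 8, 10, 12, 15)
Effective Tm = 40 − 4×6 = 40 − 24 = 16°C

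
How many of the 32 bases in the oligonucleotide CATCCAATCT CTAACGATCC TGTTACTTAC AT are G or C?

Base counts: G=2, C=10, T=11, A=9
G+C = 2 + 10 = 12

12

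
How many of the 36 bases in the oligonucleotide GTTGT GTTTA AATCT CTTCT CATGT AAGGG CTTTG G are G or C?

14

Base counts: T=16, G=9, C=5, A=6
Total G or C: 9 + 5 = 14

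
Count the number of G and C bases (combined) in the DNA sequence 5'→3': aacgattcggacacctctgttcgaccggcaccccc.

Base counts: G=7, C=15, A=7, T=6
G+C = 7 + 15 = 22

22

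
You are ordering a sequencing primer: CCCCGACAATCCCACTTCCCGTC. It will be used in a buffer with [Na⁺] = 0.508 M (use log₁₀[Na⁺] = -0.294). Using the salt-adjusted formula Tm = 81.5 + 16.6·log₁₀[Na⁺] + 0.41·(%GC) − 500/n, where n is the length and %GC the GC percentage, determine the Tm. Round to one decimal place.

81.6°C

Length n = 23. T=4, C=13, A=4, G=2
G+C = 15, so %GC = 15/23 × 100 = 65.217%
Salt term: 16.6 × (-0.294) = -4.88
GC term: 0.41 × 65.217 = 26.739; length term: −500/23 = −21.739
Tm = 81.5 + (-4.88) + 26.739 − 21.739 = 81.62 → 81.6°C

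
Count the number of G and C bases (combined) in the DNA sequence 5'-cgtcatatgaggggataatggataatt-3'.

10

G=8, C=2, A=9, T=8
G+C = 8 + 2 = 10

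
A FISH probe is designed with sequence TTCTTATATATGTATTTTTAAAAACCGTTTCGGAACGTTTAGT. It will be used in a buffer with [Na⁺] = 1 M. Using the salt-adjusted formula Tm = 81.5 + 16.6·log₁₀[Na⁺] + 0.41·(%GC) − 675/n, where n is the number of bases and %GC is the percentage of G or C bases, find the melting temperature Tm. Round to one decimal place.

76.3°C

Length n = 43. Counting bases: G=6, C=5, T=20, A=12
G+C = 11, so %GC = 11/43 × 100 = 25.581%
Salt term: 16.6 × (0) = 0
GC term: 0.41 × 25.581 = 10.488; length term: −675/43 = −15.698
Tm = 81.5 + (0) + 10.488 − 15.698 = 76.29 → 76.3°C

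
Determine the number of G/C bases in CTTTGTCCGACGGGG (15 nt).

10

Base counts: A=1, C=4, G=6, T=4
Total G or C: 6 + 4 = 10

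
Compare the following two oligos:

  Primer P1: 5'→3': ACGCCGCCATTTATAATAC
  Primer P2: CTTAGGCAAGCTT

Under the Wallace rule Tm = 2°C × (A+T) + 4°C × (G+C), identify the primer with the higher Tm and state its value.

Primer P1, 54°C

Primer P1: A+T=11, G+C=8 → Tm = 2(11)+4(8) = 54°C
Primer P2: A+T=7, G+C=6 → Tm = 2(7)+4(6) = 38°C
54°C vs 38°C → primer P1 is higher.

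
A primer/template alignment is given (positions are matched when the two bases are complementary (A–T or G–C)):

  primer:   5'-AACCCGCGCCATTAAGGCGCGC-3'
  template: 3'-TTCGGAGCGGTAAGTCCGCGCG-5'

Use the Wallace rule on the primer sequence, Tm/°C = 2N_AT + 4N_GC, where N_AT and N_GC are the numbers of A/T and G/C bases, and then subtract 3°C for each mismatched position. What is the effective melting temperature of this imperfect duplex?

65°C

Primer base counts: A=5, T=2, G=6, C=9 → A+T=7, G+C=15
Perfect-match Tm = 2(7) + 4(15) = 14 + 60 = 74°C
Mismatches (positions where the bases are not complementary): 3 (at positions 3, 6, 14)
Effective Tm = 74 − 3×3 = 74 − 9 = 65°C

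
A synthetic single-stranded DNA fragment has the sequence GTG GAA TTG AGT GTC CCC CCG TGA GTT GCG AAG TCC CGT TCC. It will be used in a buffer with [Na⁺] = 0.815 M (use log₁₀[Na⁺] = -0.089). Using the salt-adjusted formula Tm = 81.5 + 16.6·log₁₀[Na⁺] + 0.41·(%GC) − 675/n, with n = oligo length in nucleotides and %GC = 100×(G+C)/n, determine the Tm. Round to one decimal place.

88.4°C

Length n = 42. Scanning the sequence gives A=6, T=11, C=12, G=13.
G+C = 25, so %GC = 25/42 × 100 = 59.524%
Salt term: 16.6 × (-0.089) = -1.477
GC term: 0.41 × 59.524 = 24.405; length term: −675/42 = −16.071
Tm = 81.5 + (-1.477) + 24.405 − 16.071 = 88.357 → 88.4°C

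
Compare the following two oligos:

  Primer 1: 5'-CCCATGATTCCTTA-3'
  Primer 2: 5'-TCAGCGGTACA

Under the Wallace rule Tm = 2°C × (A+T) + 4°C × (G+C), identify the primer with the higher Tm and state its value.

Primer 1, 40°C

Primer 1: A+T=8, G+C=6 → Tm = 2(8)+4(6) = 40°C
Primer 2: A+T=5, G+C=6 → Tm = 2(5)+4(6) = 34°C
40°C vs 34°C → primer 1 is higher.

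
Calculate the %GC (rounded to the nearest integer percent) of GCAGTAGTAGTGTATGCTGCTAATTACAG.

A=8, T=9, G=8, C=4
G+C = 8 + 4 = 12 out of 29 bases
%GC = 12/29 × 100 = 41.38% ≈ 41%

41%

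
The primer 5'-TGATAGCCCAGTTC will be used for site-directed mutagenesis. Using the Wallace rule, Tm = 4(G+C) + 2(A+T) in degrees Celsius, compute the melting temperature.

C=4, G=3, T=4, A=3
So N_AT = 7 and N_GC = 7.
Tm = 2(7) + 4(7) = 14 + 28 = 42°C

42°C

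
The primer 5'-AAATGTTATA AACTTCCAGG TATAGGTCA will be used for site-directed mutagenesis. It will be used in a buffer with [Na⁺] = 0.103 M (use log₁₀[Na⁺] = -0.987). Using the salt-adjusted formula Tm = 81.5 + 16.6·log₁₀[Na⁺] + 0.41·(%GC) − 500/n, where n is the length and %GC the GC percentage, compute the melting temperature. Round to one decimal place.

60.6°C

Length n = 29. Counting bases: T=9, C=4, G=5, A=11
G+C = 9, so %GC = 9/29 × 100 = 31.034%
Salt term: 16.6 × (-0.987) = -16.384
GC term: 0.41 × 31.034 = 12.724; length term: −500/29 = −17.241
Tm = 81.5 + (-16.384) + 12.724 − 17.241 = 60.599 → 60.6°C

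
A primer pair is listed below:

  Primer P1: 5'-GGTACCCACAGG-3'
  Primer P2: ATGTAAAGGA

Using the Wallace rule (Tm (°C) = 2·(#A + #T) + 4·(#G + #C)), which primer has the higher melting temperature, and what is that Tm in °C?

Primer P1, 40°C

Primer P1: A+T=4, G+C=8 → Tm = 2(4)+4(8) = 40°C
Primer P2: A+T=7, G+C=3 → Tm = 2(7)+4(3) = 26°C
40°C vs 26°C → primer P1 is higher.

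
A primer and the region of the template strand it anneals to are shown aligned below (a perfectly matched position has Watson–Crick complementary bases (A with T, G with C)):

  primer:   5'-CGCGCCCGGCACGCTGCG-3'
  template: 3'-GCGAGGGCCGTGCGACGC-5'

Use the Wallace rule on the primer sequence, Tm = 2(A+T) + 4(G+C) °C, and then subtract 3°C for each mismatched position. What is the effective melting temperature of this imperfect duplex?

65°C

Primer base counts: A=1, T=1, G=7, C=9 → A+T=2, G+C=16
Perfect-match Tm = 2(2) + 4(16) = 4 + 64 = 68°C
Mismatches (positions where the bases are not complementary): 1 (at position 4)
Effective Tm = 68 − 1×3 = 68 − 3 = 65°C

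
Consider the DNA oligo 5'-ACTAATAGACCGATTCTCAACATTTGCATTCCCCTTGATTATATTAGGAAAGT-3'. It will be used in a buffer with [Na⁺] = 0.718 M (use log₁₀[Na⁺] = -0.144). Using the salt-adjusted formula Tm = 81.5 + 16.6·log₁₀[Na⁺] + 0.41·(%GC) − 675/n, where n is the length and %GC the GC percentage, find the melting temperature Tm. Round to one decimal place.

80.3°C

Length n = 53. Counting bases: G=7, A=17, C=11, T=18
G+C = 18, so %GC = 18/53 × 100 = 33.962%
Salt term: 16.6 × (-0.144) = -2.39
GC term: 0.41 × 33.962 = 13.924; length term: −675/53 = −12.736
Tm = 81.5 + (-2.39) + 13.924 − 12.736 = 80.298 → 80.3°C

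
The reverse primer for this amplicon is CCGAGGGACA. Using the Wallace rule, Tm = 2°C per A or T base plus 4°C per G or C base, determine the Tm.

34°C

Base counts: T=0, C=3, G=4, A=3
A+T = 3, G+C = 7
Tm = 2(3) + 4(7) = 6 + 28 = 34°C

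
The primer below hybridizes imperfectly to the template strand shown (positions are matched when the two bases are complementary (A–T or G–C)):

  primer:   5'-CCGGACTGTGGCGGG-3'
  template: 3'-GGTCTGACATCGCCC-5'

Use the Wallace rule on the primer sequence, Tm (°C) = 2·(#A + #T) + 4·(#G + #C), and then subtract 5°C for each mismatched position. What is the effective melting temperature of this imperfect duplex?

44°C

Primer base counts: A=1, T=2, G=8, C=4 → A+T=3, G+C=12
Perfect-match Tm = 2(3) + 4(12) = 6 + 48 = 54°C
Mismatches (positions where the bases are not complementary): 2 (at positions 3, 10)
Effective Tm = 54 − 2×5 = 54 − 10 = 44°C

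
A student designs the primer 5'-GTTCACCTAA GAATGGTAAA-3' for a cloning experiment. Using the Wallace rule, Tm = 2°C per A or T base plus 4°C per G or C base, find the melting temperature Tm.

54°C

T=5, C=3, G=4, A=8
AT pairs contribute 13, GC pairs contribute 7.
Tm = 2×13 + 4×7 = 54°C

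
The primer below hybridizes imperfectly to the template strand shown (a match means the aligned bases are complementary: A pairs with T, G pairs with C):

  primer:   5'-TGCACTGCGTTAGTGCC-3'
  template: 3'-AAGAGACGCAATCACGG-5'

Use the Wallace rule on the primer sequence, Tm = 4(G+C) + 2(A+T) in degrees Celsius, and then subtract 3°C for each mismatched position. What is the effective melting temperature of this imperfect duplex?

48°C

Primer base counts: A=2, T=5, G=5, C=5 → A+T=7, G+C=10
Perfect-match Tm = 2(7) + 4(10) = 14 + 40 = 54°C
Mismatches (positions where the bases are not complementary): 2 (at positions 2, 4)
Effective Tm = 54 − 2×3 = 54 − 6 = 48°C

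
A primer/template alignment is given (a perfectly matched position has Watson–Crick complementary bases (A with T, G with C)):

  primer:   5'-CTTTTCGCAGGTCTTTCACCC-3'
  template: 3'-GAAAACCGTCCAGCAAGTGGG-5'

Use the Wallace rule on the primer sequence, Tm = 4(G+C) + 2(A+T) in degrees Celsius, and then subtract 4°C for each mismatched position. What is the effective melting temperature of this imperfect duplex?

Primer base counts: A=2, T=8, G=3, C=8 → A+T=10, G+C=11
Perfect-match Tm = 2(10) + 4(11) = 20 + 44 = 64°C
Mismatches (positions where the bases are not complementary): 2 (at positions 6, 14)
Effective Tm = 64 − 2×4 = 64 − 8 = 56°C

56°C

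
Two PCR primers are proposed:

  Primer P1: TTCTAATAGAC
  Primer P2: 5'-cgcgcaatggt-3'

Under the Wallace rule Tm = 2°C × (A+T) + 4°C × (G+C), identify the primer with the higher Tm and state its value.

Primer P2, 36°C

Primer P1: A+T=8, G+C=3 → Tm = 2(8)+4(3) = 28°C
Primer P2: A+T=4, G+C=7 → Tm = 2(4)+4(7) = 36°C
28°C vs 36°C → primer P2 is higher.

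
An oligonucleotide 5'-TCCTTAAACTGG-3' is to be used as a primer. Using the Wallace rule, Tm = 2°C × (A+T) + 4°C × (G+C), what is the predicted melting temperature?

34°C

Base counts: A=3, C=3, G=2, T=4
A+T = 7, G+C = 5
Tm = 2×7 + 4×5 = 34°C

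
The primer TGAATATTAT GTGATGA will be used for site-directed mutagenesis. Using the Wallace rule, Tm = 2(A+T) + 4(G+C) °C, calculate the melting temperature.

42°C

C=0, A=6, G=4, T=7
A+T = 13, G+C = 4
Tm = 4·4 + 2·13 = 16 + 26 = 42°C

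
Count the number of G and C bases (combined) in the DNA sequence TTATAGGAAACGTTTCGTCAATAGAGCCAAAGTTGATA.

A=14, T=11, G=8, C=5
G+C = 8 + 5 = 13

13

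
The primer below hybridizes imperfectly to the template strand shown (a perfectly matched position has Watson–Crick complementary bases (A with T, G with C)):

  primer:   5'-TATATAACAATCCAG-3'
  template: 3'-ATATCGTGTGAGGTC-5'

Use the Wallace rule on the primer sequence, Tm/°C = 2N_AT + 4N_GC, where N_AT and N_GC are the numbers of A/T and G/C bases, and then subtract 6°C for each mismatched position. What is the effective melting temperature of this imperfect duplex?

20°C

Primer base counts: A=7, T=4, G=1, C=3 → A+T=11, G+C=4
Perfect-match Tm = 2(11) + 4(4) = 22 + 16 = 38°C
Mismatches (positions where the bases are not complementary): 3 (at positions 5, 6, 10)
Effective Tm = 38 − 3×6 = 38 − 18 = 20°C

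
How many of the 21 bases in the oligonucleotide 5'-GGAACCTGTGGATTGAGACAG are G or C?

Counting bases: C=3, G=8, T=4, A=6
Total G or C: 8 + 3 = 11

11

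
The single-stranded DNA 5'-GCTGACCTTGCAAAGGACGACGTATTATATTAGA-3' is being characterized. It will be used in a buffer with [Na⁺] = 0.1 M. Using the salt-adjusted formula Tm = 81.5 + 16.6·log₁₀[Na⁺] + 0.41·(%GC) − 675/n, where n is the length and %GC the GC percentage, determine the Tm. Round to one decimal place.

Length n = 34. Scanning the sequence gives G=8, T=9, A=11, C=6.
G+C = 14, so %GC = 14/34 × 100 = 41.176%
Salt term: 16.6 × (-1) = -16.6
GC term: 0.41 × 41.176 = 16.882; length term: −675/34 = −19.853
Tm = 81.5 + (-16.6) + 16.882 − 19.853 = 61.929 → 61.9°C

61.9°C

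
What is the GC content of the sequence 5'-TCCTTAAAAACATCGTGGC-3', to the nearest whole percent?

Scanning the sequence gives T=5, G=3, A=6, C=5.
G+C = 3 + 5 = 8 out of 19 bases
%GC = 8/19 × 100 = 42.11% ≈ 42%

42%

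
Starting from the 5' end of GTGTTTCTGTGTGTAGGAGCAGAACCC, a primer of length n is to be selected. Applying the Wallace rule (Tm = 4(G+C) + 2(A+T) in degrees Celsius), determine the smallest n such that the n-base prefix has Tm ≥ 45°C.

First 15 bases: GTGTTTCTGTGTGTA → Tm = 42°C (< 45°C)
First 16 bases: GTGTTTCTGTGTGTAG → Tm = 46°C (≥ 45°C)
Each additional base adds 2°C (A/T) or 4°C (G/C), so Tm is non-decreasing in n; n = 16 is the first length to reach 45°C.

n = 16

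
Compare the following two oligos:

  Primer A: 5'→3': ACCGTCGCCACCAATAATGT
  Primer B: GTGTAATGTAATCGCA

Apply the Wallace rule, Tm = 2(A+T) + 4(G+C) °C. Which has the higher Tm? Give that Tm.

Primer A, 60°C

Primer A: A+T=10, G+C=10 → Tm = 2(10)+4(10) = 60°C
Primer B: A+T=10, G+C=6 → Tm = 2(10)+4(6) = 44°C
60°C vs 44°C → primer A is higher.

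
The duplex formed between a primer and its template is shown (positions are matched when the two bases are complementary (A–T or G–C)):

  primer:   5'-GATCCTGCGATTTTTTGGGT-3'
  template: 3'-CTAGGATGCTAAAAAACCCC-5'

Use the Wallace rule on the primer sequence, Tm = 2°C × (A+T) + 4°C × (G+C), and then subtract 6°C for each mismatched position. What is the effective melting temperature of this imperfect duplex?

46°C

Primer base counts: A=2, T=9, G=6, C=3 → A+T=11, G+C=9
Perfect-match Tm = 2(11) + 4(9) = 22 + 36 = 58°C
Mismatches (positions where the bases are not complementary): 2 (at positions 7, 20)
Effective Tm = 58 − 2×6 = 58 − 12 = 46°C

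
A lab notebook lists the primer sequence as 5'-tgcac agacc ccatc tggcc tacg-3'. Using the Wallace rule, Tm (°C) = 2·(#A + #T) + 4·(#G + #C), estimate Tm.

Scanning the sequence gives T=4, A=5, C=10, G=5.
AT pairs contribute 9, GC pairs contribute 15.
Tm = 2(9) + 4(15) = 18 + 60 = 78°C

78°C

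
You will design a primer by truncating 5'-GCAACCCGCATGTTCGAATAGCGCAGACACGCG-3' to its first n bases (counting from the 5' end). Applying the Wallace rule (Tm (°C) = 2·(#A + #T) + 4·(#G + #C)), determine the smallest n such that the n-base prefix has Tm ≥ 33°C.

First 9 bases: GCAACCCGC → Tm = 32°C (< 33°C)
First 10 bases: GCAACCCGCA → Tm = 34°C (≥ 33°C)
Each additional base adds 2°C (A/T) or 4°C (G/C), so Tm is non-decreasing in n; n = 10 is the first length to reach 33°C.

n = 10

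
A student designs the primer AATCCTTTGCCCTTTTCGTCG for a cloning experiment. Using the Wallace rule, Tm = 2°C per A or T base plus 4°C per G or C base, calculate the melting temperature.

C=7, G=3, T=9, A=2
A+T = 11, G+C = 10
Tm = 2(11) + 4(10) = 22 + 40 = 62°C

62°C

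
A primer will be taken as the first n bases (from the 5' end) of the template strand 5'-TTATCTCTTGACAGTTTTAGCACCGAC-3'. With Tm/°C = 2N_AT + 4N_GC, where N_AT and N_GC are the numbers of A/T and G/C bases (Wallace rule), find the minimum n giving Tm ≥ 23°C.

n = 10

First 9 bases: TTATCTCTT → Tm = 22°C (< 23°C)
First 10 bases: TTATCTCTTG → Tm = 26°C (≥ 23°C)
Since every base adds ≥2°C, Tm only increases with n, so the threshold is first crossed at n = 10.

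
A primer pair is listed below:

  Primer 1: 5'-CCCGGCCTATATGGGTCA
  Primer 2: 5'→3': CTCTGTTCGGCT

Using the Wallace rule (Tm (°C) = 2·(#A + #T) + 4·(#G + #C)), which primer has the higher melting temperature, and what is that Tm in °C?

Primer 1, 58°C

Primer 1: A+T=7, G+C=11 → Tm = 2(7)+4(11) = 58°C
Primer 2: A+T=5, G+C=7 → Tm = 2(5)+4(7) = 38°C
58°C vs 38°C → primer 1 is higher.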